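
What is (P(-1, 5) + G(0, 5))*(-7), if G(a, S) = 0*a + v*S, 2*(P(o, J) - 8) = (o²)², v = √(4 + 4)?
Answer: -119/2 - 70*√2 ≈ -158.49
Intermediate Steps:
v = 2*√2 (v = √8 = 2*√2 ≈ 2.8284)
P(o, J) = 8 + o⁴/2 (P(o, J) = 8 + (o²)²/2 = 8 + o⁴/2)
G(a, S) = 2*S*√2 (G(a, S) = 0*a + (2*√2)*S = 0 + 2*S*√2 = 2*S*√2)
(P(-1, 5) + G(0, 5))*(-7) = ((8 + (½)*(-1)⁴) + 2*5*√2)*(-7) = ((8 + (½)*1) + 10*√2)*(-7) = ((8 + ½) + 10*√2)*(-7) = (17/2 + 10*√2)*(-7) = -119/2 - 70*√2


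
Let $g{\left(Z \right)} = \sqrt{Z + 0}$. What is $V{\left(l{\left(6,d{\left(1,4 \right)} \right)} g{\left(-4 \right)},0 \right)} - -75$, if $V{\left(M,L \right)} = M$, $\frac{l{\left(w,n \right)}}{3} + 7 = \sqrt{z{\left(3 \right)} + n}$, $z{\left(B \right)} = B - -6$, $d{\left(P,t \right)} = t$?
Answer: $75 + 6 i \left(-7 + \sqrt{13}\right) \approx 75.0 - 20.367 i$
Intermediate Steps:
$g{\left(Z \right)} = \sqrt{Z}$
$z{\left(B \right)} = 6 + B$ ($z{\left(B \right)} = B + 6 = 6 + B$)
$l{\left(w,n \right)} = -21 + 3 \sqrt{9 + n}$ ($l{\left(w,n \right)} = -21 + 3 \sqrt{\left(6 + 3\right) + n} = -21 + 3 \sqrt{9 + n}$)
$V{\left(l{\left(6,d{\left(1,4 \right)} \right)} g{\left(-4 \right)},0 \right)} - -75 = \left(-21 + 3 \sqrt{9 + 4}\right) \sqrt{-4} - -75 = \left(-21 + 3 \sqrt{13}\right) 2 i + 75 = 2 i \left(-21 + 3 \sqrt{13}\right) + 75 = 75 + 2 i \left(-21 + 3 \sqrt{13}\right)$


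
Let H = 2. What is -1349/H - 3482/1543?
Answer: -2088471/3086 ≈ -676.76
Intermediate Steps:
-1349/H - 3482/1543 = -1349/2 - 3482/1543 = -2088471/3086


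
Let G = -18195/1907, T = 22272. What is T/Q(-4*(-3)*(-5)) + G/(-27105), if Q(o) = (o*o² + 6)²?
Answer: 4722277676983/13397105397353847 ≈ 0.00035249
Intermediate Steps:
G = -18195/1907 (G = -18195*1/1907 = -18195/1907 ≈ -9.5412)
Q(o) = (6 + o³)² (Q(o) = (o³ + 6)² = (6 + o³)²)
T/Q(-4*(-3)*(-5)) + G/(-27105) = 22272/((6 + (-4*(-3)*(-5))³)²) - 18195/1907/(-27105) = 22272/((6 + (12*(-5))³)²) - 18195/1907*(-1/27105) = 22272/((6 + (-60)³)²) + 1213/3445949 = 22272/((6 - 216000)²) + 1213/3445949 = 22272/((-215994)²) + 1213/3445949 = 22272/46653408036 + 1213/3445949 = 22272*(1/46653408036) + 1213/3445949 = 1856/3887784003 + 1213/3445949 = 4722277676983/13397105397353847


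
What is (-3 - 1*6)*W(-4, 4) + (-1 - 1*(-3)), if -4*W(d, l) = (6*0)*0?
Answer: 2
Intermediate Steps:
W(d, l) = 0 (W(d, l) = -6*0*0/4 = -0*0 = -1/4*0 = 0)
(-3 - 1*6)*W(-4, 4) + (-1 - 1*(-3)) = (-3 - 1*6)*0 + (-1 - 1*(-3)) = (-3 - 6)*0 + (-1 + 3) = -9*0 + 2 = 0 + 2 = 2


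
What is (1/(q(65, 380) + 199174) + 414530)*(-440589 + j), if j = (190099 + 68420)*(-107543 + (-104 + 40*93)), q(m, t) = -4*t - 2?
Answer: -366888339688331340637/32942 ≈ -1.1137e+16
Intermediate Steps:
q(m, t) = -2 - 4*t
j = -26867104113 (j = 258519*(-107543 + (-104 + 3720)) = 258519*(-107543 + 3616) = 258519*(-103927) = -26867104113)
(1/(q(65, 380) + 199174) + 414530)*(-440589 + j) = (1/((-2 - 4*380) + 199174) + 414530)*(-440589 - 26867104113) = (1/((-2 - 1520) + 199174) + 414530)*(-26867544702) = (1/(-1522 + 199174) + 414530)*(-26867544702) = (1/197652 + 414530)*(-26867544702) = (81932683561/197652)*(-26867544702) = -366888339688331340637/32942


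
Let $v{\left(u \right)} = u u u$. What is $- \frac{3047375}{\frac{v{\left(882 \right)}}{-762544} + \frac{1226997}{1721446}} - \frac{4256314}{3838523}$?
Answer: $\frac{95937031538122093842781}{28313865172119006558} \approx 3388.3$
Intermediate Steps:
$v{\left(u \right)} = u^{3}$ ($v{\left(u \right)} = u u^{2} = u^{3}$)
$- \frac{3047375}{\frac{v{\left(882 \right)}}{-762544} + \frac{1226997}{1721446}} - \frac{4256314}{3838523} = - \frac{3047375}{\frac{882^{3}}{-762544} + \frac{1226997}{1721446}} - \frac{4256314}{3838523} = - \frac{3047375}{686128968 \left(- \frac{1}{762544}\right) + 1226997 \cdot \frac{1}{1721446}} - \frac{4256314}{3838523} = - \frac{3047375}{- \frac{85766121}{95318} + \frac{1226997}{1721446}} - \frac{4256314}{3838523} = - \frac{3047375}{- \frac{36881197757730}{41021197457}} - \frac{4256314}{3838523} = \left(-3047375\right) \left(- \frac{41021197457}{36881197757730}\right) - \frac{4256314}{3838523} = \frac{25001394320105075}{7376239551546} - \frac{4256314}{3838523} = \frac{95937031538122093842781}{28313865172119006558}$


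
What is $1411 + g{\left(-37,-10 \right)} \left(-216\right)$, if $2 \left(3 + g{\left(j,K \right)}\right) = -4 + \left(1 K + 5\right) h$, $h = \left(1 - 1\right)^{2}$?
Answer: $2491$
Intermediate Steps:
$h = 0$ ($h = 0^{2} = 0$)
$g{\left(j,K \right)} = -5$ ($g{\left(j,K \right)} = -3 + \frac{-4 + \left(1 K + 5\right) 0}{2} = -3 + \frac{-4 + \left(K + 5\right) 0}{2} = -3 + \frac{-4 + \left(5 + K\right) 0}{2} = -3 + \frac{-4 + 0}{2} = -3 + \frac{1}{2} \left(-4\right) = -3 - 2 = -5$)
$1411 + g{\left(-37,-10 \right)} \left(-216\right) = 1411 - -1080 = 1411 + 1080 = 2491$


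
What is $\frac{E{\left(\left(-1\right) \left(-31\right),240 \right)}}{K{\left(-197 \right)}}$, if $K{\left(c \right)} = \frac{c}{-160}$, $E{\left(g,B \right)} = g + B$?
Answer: $\frac{43360}{197} \approx 220.1$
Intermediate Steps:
$E{\left(g,B \right)} = B + g$
$K{\left(c \right)} = - \frac{c}{160}$ ($K{\left(c \right)} = c \left(- \frac{1}{160}\right) = - \frac{c}{160}$)
$\frac{E{\left(\left(-1\right) \left(-31\right),240 \right)}}{K{\left(-197 \right)}} = \frac{240 - -31}{\left(- \frac{1}{160}\right) \left(-197\right)} = \frac{240 + 31}{\frac{197}{160}} = 271 \cdot \frac{160}{197} = \frac{43360}{197}$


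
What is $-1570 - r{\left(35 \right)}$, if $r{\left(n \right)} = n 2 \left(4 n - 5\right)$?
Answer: $-11020$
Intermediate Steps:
$r{\left(n \right)} = 2 n \left(-5 + 4 n\right)$
$-1570 - r{\left(35 \right)} = -1570 - 2 \cdot 35 \left(-5 + 4 \cdot 35\right) = -1570 - 2 \cdot 35 \left(-5 + 140\right) = -1570 - 2 \cdot 35 \cdot 135 = -1570 - 9450 = -11020$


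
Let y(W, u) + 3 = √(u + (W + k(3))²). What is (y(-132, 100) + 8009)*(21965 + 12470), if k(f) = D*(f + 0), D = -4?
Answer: 275686610 + 68870*√5209 ≈ 2.8066e+8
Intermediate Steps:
k(f) = -4*f (k(f) = -4*(f + 0) = -4*f)
y(W, u) = -3 + √(u + (-12 + W)²) (y(W, u) = -3 + √(u + (W - 4*3)²) = -3 + √(u + (W - 12)²) = -3 + √(u + (-12 + W)²))
(y(-132, 100) + 8009)*(21965 + 12470) = ((-3 + √(100 + (-12 - 132)²)) + 8009)*(21965 + 12470) = ((-3 + √(100 + (-144)²)) + 8009)*34435 = ((-3 + √(100 + 20736)) + 8009)*34435 = ((-3 + √20836) + 8009)*34435 = ((-3 + 2*√5209) + 8009)*34435 = (8006 + 2*√5209)*34435 = 275686610 + 68870*√5209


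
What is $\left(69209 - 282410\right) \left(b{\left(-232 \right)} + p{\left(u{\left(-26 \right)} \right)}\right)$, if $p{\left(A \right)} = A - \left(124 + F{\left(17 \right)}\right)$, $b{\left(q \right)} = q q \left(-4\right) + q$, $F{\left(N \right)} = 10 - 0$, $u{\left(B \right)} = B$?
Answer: $45984897288$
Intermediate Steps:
$F{\left(N \right)} = 10$ ($F{\left(N \right)} = 10 + 0 = 10$)
$b{\left(q \right)} = q - 4 q^{2}$ ($b{\left(q \right)} = q^{2} \left(-4\right) + q = - 4 q^{2} + q = q - 4 q^{2}$)
$p{\left(A \right)} = -134 + A$ ($p{\left(A \right)} = A - 134 = -134 + A$)
$\left(69209 - 282410\right) \left(b{\left(-232 \right)} + p{\left(u{\left(-26 \right)} \right)}\right) = \left(69209 - 282410\right) \left(- 232 \left(1 - -928\right) - 160\right) = - 213201 \left(- 232 \left(1 + 928\right) - 160\right) = - 213201 \left(\left(-232\right) 929 - 160\right) = - 213201 \left(-215528 - 160\right) = \left(-213201\right) \left(-215688\right) = 45984897288$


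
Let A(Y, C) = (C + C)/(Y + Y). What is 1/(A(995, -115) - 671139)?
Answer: -199/133556684 ≈ -1.4900e-6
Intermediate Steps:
A(Y, C) = C/Y (A(Y, C) = (2*C)/((2*Y)) = (2*C)*(1/(2*Y)) = C/Y)
1/(A(995, -115) - 671139) = 1/(-115/995 - 671139) = 1/(-115*1/995 - 671139) = 1/(-23/199 - 671139) = 1/(-133556684/199) = -199/133556684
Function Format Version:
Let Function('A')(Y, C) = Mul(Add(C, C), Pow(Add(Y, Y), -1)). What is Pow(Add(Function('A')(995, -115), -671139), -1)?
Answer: Rational(-199, 133556684) ≈ -1.4900e-6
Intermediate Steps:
Function('A')(Y, C) = Mul(C, Pow(Y, -1)) (Function('A')(Y, C) = Mul(Mul(2, C), Pow(Mul(2, Y), -1)) = Mul(Mul(2, C), Mul(Rational(1, 2), Pow(Y, -1))) = Mul(C, Pow(Y, -1)))
Pow(Add(Function('A')(995, -115), -671139), -1) = Pow(Add(Mul(-115, Pow(995, -1)), -671139), -1) = Pow(Add(Mul(-115, Rational(1, 995)), -671139), -1) = Pow(Add(Rational(-23, 199), -671139), -1) = Pow(Rational(-133556684, 199), -1) = Rational(-199, 133556684)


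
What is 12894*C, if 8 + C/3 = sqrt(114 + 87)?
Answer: -309456 + 38682*sqrt(201) ≈ 2.3896e+5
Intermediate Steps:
C = -24 + 3*sqrt(201) (C = -24 + 3*sqrt(114 + 87) = -24 + 3*sqrt(201) ≈ 18.532)
12894*C = 12894*(-24 + 3*sqrt(201)) = -309456 + 38682*sqrt(201)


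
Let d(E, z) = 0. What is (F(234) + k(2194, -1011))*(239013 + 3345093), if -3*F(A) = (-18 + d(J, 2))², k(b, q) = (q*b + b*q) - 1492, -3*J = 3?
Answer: -15905789326008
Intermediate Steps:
J = -1 (J = -⅓*3 = -1)
k(b, q) = -1492 + 2*b*q (k(b, q) = (b*q + b*q) - 1492 = 2*b*q - 1492 = -1492 + 2*b*q)
F(A) = -108 (F(A) = -(-18 + 0)²/3 = -⅓*(-18)² = -⅓*324 = -108)
(F(234) + k(2194, -1011))*(239013 + 3345093) = (-108 + (-1492 + 2*2194*(-1011)))*(239013 + 3345093) = (-108 + (-1492 - 4436268))*3584106 = (-108 - 4437760)*3584106 = -4437868*3584106 = -15905789326008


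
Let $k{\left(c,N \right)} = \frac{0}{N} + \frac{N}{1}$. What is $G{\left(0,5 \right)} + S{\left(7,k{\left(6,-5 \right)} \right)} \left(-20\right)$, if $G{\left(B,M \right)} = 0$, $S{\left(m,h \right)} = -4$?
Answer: $80$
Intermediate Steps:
$k{\left(c,N \right)} = N$ ($k{\left(c,N \right)} = 0 + N 1 = 0 + N = N$)
$G{\left(0,5 \right)} + S{\left(7,k{\left(6,-5 \right)} \right)} \left(-20\right) = 0 - -80 = 0 + 80 = 80$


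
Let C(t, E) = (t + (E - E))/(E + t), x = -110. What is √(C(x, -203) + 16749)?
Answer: √1640917211/313 ≈ 129.42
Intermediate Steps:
C(t, E) = t/(E + t) (C(t, E) = (t + 0)/(E + t) = t/(E + t))
√(C(x, -203) + 16749) = √(-110/(-203 - 110) + 16749) = √(-110/(-313) + 16749) = √(-110*(-1/313) + 16749) = √(110/313 + 16749) = √(5242547/313) = √1640917211/313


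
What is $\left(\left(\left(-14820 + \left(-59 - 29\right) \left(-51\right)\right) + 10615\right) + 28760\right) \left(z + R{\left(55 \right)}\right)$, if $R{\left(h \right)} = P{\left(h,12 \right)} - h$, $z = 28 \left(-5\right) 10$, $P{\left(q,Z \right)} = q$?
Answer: $-40660200$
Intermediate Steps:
$z = -1400$ ($z = \left(-140\right) 10 = -1400$)
$R{\left(h \right)} = 0$ ($R{\left(h \right)} = h - h = 0$)
$\left(\left(\left(-14820 + \left(-59 - 29\right) \left(-51\right)\right) + 10615\right) + 28760\right) \left(z + R{\left(55 \right)}\right) = \left(\left(\left(-14820 + \left(-59 - 29\right) \left(-51\right)\right) + 10615\right) + 28760\right) \left(-1400 + 0\right) = \left(\left(\left(-14820 - -4488\right) + 10615\right) + 28760\right) \left(-1400\right) = \left(\left(\left(-14820 + 4488\right) + 10615\right) + 28760\right) \left(-1400\right) = \left(\left(-10332 + 10615\right) + 28760\right) \left(-1400\right) = \left(283 + 28760\right) \left(-1400\right) = 29043 \left(-1400\right) = -40660200$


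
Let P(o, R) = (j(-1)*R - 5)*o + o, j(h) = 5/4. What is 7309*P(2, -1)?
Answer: -153489/2 ≈ -76745.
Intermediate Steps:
j(h) = 5/4 (j(h) = 5*(¼) = 5/4)
P(o, R) = o + o*(-5 + 5*R/4) (P(o, R) = (5*R/4 - 5)*o + o = (-5 + 5*R/4)*o + o = o*(-5 + 5*R/4) + o = o + o*(-5 + 5*R/4))
7309*P(2, -1) = 7309*((¼)*2*(-16 + 5*(-1))) = 7309*((¼)*2*(-16 - 5)) = 7309*((¼)*2*(-21)) = 7309*(-21/2) = -153489/2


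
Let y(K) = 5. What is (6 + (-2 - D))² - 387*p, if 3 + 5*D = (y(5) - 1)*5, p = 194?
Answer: -1876941/25 ≈ -75078.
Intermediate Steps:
D = 17/5 (D = -⅗ + ((5 - 1)*5)/5 = -⅗ + (4*5)/5 = -⅗ + (⅕)*20 = -⅗ + 4 = 17/5 ≈ 3.4000)
(6 + (-2 - D))² - 387*p = (6 + (-2 - 1*17/5))² - 387*194 = (6 + (-2 - 17/5))² - 75078 = (6 - 27/5)² - 75078 = (⅗)² - 75078 = 9/25 - 75078 = -1876941/25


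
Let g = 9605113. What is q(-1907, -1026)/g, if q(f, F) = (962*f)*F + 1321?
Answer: 1882233205/9605113 ≈ 195.96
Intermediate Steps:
q(f, F) = 1321 + 962*F*f (q(f, F) = 962*F*f + 1321 = 1321 + 962*F*f)
q(-1907, -1026)/g = (1321 + 962*(-1026)*(-1907))/9605113 = (1321 + 1882231884)*(1/9605113) = 1882233205*(1/9605113) = 1882233205/9605113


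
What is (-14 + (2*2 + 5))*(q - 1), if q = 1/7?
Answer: 30/7 ≈ 4.2857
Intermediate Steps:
q = ⅐ ≈ 0.14286
(-14 + (2*2 + 5))*(q - 1) = (-14 + (2*2 + 5))*(⅐ - 1) = (-14 + (4 + 5))*(-6/7) = (-14 + 9)*(-6/7) = -5*(-6/7) = 30/7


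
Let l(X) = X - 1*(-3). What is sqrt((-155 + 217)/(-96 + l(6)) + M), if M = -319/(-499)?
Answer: 7*I*sqrt(2821845)/43413 ≈ 0.27086*I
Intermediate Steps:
l(X) = 3 + X (l(X) = X + 3 = 3 + X)
M = 319/499 (M = -319*(-1/499) = 319/499 ≈ 0.63928)
sqrt((-155 + 217)/(-96 + l(6)) + M) = sqrt((-155 + 217)/(-96 + (3 + 6)) + 319/499) = sqrt(62/(-96 + 9) + 319/499) = sqrt(62/(-87) + 319/499) = sqrt(62*(-1/87) + 319/499) = sqrt(-62/87 + 319/499) = sqrt(-3185/43413) = 7*I*sqrt(2821845)/43413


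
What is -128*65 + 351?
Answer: -7969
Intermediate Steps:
-128*65 + 351 = -8320 + 351 = -7969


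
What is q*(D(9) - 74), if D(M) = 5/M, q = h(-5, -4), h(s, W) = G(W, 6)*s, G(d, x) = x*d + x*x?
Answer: 13220/3 ≈ 4406.7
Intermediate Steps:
G(d, x) = x² + d*x (G(d, x) = d*x + x² = x² + d*x)
h(s, W) = s*(36 + 6*W) (h(s, W) = (6*(W + 6))*s = (6*(6 + W))*s = (36 + 6*W)*s = s*(36 + 6*W))
q = -60 (q = 6*(-5)*(6 - 4) = 6*(-5)*2 = -60)
q*(D(9) - 74) = -60*(5/9 - 74) = -60*(-661/9) = 13220/3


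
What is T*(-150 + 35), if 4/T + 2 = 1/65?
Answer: 29900/129 ≈ 231.78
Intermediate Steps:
T = -260/129 (T = 4/(-2 + 1/65) = 4/(-129/65) = 4*(-65/129) = -260/129 ≈ -2.0155)
T*(-150 + 35) = -260*(-150 + 35)/129 = -260/129*(-115) = 29900/129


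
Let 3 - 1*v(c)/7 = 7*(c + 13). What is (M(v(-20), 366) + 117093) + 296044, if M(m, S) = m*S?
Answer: 546361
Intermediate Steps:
v(c) = -616 - 49*c (v(c) = 21 - 49*(c + 13) = 21 - 49*(13 + c) = 21 - 7*(91 + 7*c) = 21 + (-637 - 49*c) = -616 - 49*c)
M(m, S) = S*m
(M(v(-20), 366) + 117093) + 296044 = (366*(-616 - 49*(-20)) + 117093) + 296044 = (366*(-616 + 980) + 117093) + 296044 = (366*364 + 117093) + 296044 = (133224 + 117093) + 296044 = 250317 + 296044 = 546361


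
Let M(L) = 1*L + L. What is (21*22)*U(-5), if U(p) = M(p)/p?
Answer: 924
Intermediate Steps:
M(L) = 2*L (M(L) = L + L = 2*L)
U(p) = 2 (U(p) = (2*p)/p = 2)
(21*22)*U(-5) = (21*22)*2 = 462*2 = 924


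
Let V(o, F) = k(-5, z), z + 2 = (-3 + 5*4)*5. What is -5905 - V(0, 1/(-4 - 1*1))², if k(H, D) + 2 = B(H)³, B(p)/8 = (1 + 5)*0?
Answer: -5909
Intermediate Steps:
B(p) = 0 (B(p) = 8*((1 + 5)*0) = 8*(6*0) = 8*0 = 0)
z = 83 (z = -2 + (-3 + 5*4)*5 = -2 + (-3 + 20)*5 = -2 + 17*5 = -2 + 85 = 83)
k(H, D) = -2 (k(H, D) = -2 + 0³ = -2 + 0 = -2)
V(o, F) = -2
-5905 - V(0, 1/(-4 - 1*1))² = -5905 - 1*(-2)² = -5905 - 1*4 = -5905 - 4 = -5909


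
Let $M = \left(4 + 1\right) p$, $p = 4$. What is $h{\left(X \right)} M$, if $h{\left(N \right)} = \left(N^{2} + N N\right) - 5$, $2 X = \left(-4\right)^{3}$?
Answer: $40860$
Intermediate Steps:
$M = 20$ ($M = \left(4 + 1\right) 4 = 5 \cdot 4 = 20$)
$X = -32$ ($X = \frac{\left(-4\right)^{3}}{2} = \frac{1}{2} \left(-64\right) = -32$)
$h{\left(N \right)} = -5 + 2 N^{2}$ ($h{\left(N \right)} = \left(N^{2} + N^{2}\right) - 5 = 2 N^{2} - 5 = -5 + 2 N^{2}$)
$h{\left(X \right)} M = \left(-5 + 2 \left(-32\right)^{2}\right) 20 = \left(-5 + 2 \cdot 1024\right) 20 = \left(-5 + 2048\right) 20 = 2043 \cdot 20 = 40860$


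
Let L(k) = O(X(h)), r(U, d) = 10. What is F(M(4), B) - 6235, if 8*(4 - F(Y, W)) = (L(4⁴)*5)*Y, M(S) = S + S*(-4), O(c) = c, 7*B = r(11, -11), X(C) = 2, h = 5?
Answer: -6216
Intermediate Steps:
B = 10/7 (B = (⅐)*10 = 10/7 ≈ 1.4286)
M(S) = -3*S (M(S) = S - 4*S = -3*S)
L(k) = 2
F(Y, W) = 4 - 5*Y/4 (F(Y, W) = 4 - 2*5*Y/8 = 4 - 5*Y/4)
F(M(4), B) - 6235 = (4 - (-15)*4/4) - 6235 = (4 - 5/4*(-12)) - 6235 = (4 + 15) - 6235 = 19 - 6235 = -6216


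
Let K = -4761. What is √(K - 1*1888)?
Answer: I*√6649 ≈ 81.541*I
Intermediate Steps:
√(K - 1*1888) = √(-4761 - 1*1888) = √(-4761 - 1888) = √(-6649) = I*√6649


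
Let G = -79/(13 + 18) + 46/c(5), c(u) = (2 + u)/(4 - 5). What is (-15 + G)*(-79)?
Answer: 413486/217 ≈ 1905.5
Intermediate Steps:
c(u) = -2 - u (c(u) = (2 + u)/(-1) = (2 + u)*(-1) = -2 - u)
G = -1979/217 (G = -79/(13 + 18) + 46/(-2 - 1*5) = -79/31 + 46/(-2 - 5) = -79*1/31 + 46/(-7) = -79/31 + 46*(-⅐) = -79/31 - 46/7 = -1979/217 ≈ -9.1198)
(-15 + G)*(-79) = (-15 - 1979/217)*(-79) = -5234/217*(-79) = 413486/217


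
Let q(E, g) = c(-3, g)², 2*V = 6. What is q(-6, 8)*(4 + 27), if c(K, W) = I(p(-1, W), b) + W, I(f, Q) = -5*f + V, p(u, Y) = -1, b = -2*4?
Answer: 7936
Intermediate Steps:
b = -8
V = 3 (V = (½)*6 = 3)
I(f, Q) = 3 - 5*f (I(f, Q) = -5*f + 3 = 3 - 5*f)
c(K, W) = 8 + W (c(K, W) = (3 - 5*(-1)) + W = (3 + 5) + W = 8 + W)
q(E, g) = (8 + g)²
q(-6, 8)*(4 + 27) = (8 + 8)²*(4 + 27) = 16²*31 = 256*31 = 7936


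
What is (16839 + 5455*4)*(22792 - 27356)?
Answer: -176439676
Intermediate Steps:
(16839 + 5455*4)*(22792 - 27356) = (16839 + 21820)*(-4564) = 38659*(-4564) = -176439676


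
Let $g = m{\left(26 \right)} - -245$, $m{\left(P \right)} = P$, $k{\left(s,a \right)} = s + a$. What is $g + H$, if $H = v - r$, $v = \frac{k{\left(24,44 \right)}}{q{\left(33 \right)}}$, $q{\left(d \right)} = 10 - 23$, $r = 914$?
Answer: $- \frac{8427}{13} \approx -648.23$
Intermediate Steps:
$k{\left(s,a \right)} = a + s$
$q{\left(d \right)} = -13$
$v = - \frac{68}{13}$ ($v = \frac{44 + 24}{-13} = 68 \left(- \frac{1}{13}\right) = - \frac{68}{13} \approx -5.2308$)
$H = - \frac{11950}{13}$ ($H = - \frac{68}{13} - 914 = - \frac{11950}{13} \approx -919.23$)
$g = 271$ ($g = 26 - -245 = 26 + 245 = 271$)
$g + H = 271 - \frac{11950}{13} = - \frac{8427}{13}$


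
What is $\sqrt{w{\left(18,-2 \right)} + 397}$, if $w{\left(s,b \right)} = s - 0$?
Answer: $\sqrt{415} \approx 20.372$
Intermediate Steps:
$w{\left(s,b \right)} = s$ ($w{\left(s,b \right)} = s + 0 = s$)
$\sqrt{w{\left(18,-2 \right)} + 397} = \sqrt{18 + 397} = \sqrt{415}$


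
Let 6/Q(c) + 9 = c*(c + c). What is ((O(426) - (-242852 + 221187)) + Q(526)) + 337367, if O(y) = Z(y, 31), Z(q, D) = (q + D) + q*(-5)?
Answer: 197742101143/553343 ≈ 3.5736e+5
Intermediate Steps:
Q(c) = 6/(-9 + 2*c**2) (Q(c) = 6/(-9 + c*(c + c)) = 6/(-9 + c*(2*c)) = 6/(-9 + 2*c**2))
Z(q, D) = D - 4*q (Z(q, D) = (D + q) - 5*q = D - 4*q)
O(y) = 31 - 4*y
((O(426) - (-242852 + 221187)) + Q(526)) + 337367 = (((31 - 4*426) - (-242852 + 221187)) + 6/(-9 + 2*526**2)) + 337367 = (((31 - 1704) - 1*(-21665)) + 6/(-9 + 2*276676)) + 337367 = ((-1673 + 21665) + 6/(-9 + 553352)) + 337367 = (19992 + 6/553343) + 337367 = 11062433262/553343 + 337367 = 197742101143/553343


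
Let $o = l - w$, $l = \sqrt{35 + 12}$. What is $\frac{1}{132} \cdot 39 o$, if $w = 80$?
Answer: $- \frac{260}{11} + \frac{13 \sqrt{47}}{44} \approx -21.611$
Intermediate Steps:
$l = \sqrt{47} \approx 6.8557$
$o = -80 + \sqrt{47}$ ($o = \sqrt{47} - 80 = -80 + \sqrt{47} \approx -73.144$)
$\frac{1}{132} \cdot 39 o = \frac{1}{132} \cdot 39 \left(-80 + \sqrt{47}\right) = \frac{13 \left(-80 + \sqrt{47}\right)}{44} = - \frac{260}{11} + \frac{13 \sqrt{47}}{44}$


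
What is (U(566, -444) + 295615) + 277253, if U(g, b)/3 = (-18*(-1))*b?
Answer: 548892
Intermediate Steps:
U(g, b) = 54*b (U(g, b) = 3*((-18*(-1))*b) = 3*(18*b) = 54*b)
(U(566, -444) + 295615) + 277253 = (54*(-444) + 295615) + 277253 = (-23976 + 295615) + 277253 = 271639 + 277253 = 548892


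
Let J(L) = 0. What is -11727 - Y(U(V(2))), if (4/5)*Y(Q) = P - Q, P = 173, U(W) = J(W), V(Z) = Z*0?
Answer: -47773/4 ≈ -11943.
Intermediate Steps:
V(Z) = 0
U(W) = 0
Y(Q) = 865/4 - 5*Q/4 (Y(Q) = 5*(173 - Q)/4 = 865/4 - 5*Q/4)
-11727 - Y(U(V(2))) = -11727 - (865/4 - 5/4*0) = -11727 - (865/4 + 0) = -11727 - 1*865/4 = -11727 - 865/4 = -47773/4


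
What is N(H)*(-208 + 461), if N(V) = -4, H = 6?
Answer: -1012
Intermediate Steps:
N(H)*(-208 + 461) = -4*(-208 + 461) = -4*253 = -1012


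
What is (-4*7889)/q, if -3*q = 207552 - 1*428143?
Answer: -13524/31513 ≈ -0.42916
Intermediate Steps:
q = 220591/3 (q = -(207552 - 1*428143)/3 = -(207552 - 428143)/3 = -⅓*(-220591) = 220591/3 ≈ 73530.)
(-4*7889)/q = (-4*7889)/(220591/3) = -31556*3/220591 = -13524/31513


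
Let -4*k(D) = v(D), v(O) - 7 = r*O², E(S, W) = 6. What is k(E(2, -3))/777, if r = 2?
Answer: -79/3108 ≈ -0.025418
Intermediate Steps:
v(O) = 7 + 2*O²
k(D) = -7/4 - D²/2 (k(D) = -(7 + 2*D²)/4 = -7/4 - D²/2)
k(E(2, -3))/777 = (-7/4 - ½*6²)/777 = (-7/4 - ½*36)*(1/777) = (-7/4 - 18)*(1/777) = -79/4*1/777 = -79/3108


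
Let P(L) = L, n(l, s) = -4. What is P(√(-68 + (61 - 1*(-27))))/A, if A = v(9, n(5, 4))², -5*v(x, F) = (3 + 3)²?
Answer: 25*√5/648 ≈ 0.086268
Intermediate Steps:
v(x, F) = -36/5 (v(x, F) = -(3 + 3)²/5 = -⅕*6² = -⅕*36 = -36/5)
A = 1296/25 (A = (-36/5)² = 1296/25 ≈ 51.840)
P(√(-68 + (61 - 1*(-27))))/A = √(-68 + (61 - 1*(-27)))/(1296/25) = √(-68 + (61 + 27))*(25/1296) = √(-68 + 88)*(25/1296) = √20*(25/1296) = (2*√5)*(25/1296) = 25*√5/648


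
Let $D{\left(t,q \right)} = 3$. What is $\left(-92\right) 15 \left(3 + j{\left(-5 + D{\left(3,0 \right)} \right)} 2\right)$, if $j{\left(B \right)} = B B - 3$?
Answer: $-6900$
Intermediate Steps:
$j{\left(B \right)} = -3 + B^{2}$ ($j{\left(B \right)} = B^{2} - 3 = -3 + B^{2}$)
$\left(-92\right) 15 \left(3 + j{\left(-5 + D{\left(3,0 \right)} \right)} 2\right) = \left(-92\right) 15 \left(3 + \left(-3 + \left(-5 + 3\right)^{2}\right) 2\right) = - 1380 \left(3 + \left(-3 + \left(-2\right)^{2}\right) 2\right) = - 1380 \left(3 + \left(-3 + 4\right) 2\right) = - 1380 \left(3 + 1 \cdot 2\right) = - 1380 \left(3 + 2\right) = \left(-1380\right) 5 = -6900$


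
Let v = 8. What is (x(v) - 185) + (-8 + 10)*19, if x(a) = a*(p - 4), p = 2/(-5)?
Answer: -911/5 ≈ -182.20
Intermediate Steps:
p = -2/5 (p = 2*(-1/5) = -2/5 ≈ -0.40000)
x(a) = -22*a/5 (x(a) = a*(-2/5 - 4) = a*(-22/5) = -22*a/5)
(x(v) - 185) + (-8 + 10)*19 = (-22/5*8 - 185) + (-8 + 10)*19 = (-176/5 - 185) + 2*19 = -1101/5 + 38 = -911/5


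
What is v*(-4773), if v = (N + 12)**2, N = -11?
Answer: -4773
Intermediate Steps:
v = 1 (v = (-11 + 12)**2 = 1**2 = 1)
v*(-4773) = 1*(-4773) = -4773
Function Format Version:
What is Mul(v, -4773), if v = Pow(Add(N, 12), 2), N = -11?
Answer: -4773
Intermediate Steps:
v = 1 (v = Pow(Add(-11, 12), 2) = Pow(1, 2) = 1)
Mul(v, -4773) = Mul(1, -4773) = -4773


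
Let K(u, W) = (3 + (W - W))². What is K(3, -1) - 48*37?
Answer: -1767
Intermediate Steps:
K(u, W) = 9 (K(u, W) = (3 + 0)² = 3² = 9)
K(3, -1) - 48*37 = 9 - 48*37 = 9 - 1776 = -1767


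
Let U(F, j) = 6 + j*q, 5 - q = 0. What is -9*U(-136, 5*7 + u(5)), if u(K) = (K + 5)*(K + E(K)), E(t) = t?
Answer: -6129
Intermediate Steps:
q = 5 (q = 5 - 1*0 = 5 + 0 = 5)
u(K) = 2*K*(5 + K) (u(K) = (K + 5)*(K + K) = (5 + K)*(2*K) = 2*K*(5 + K))
U(F, j) = 6 + 5*j (U(F, j) = 6 + j*5 = 6 + 5*j)
-9*U(-136, 5*7 + u(5)) = -9*(6 + 5*(5*7 + 2*5*(5 + 5))) = -9*(6 + 5*(35 + 2*5*10)) = -9*(6 + 5*(35 + 100)) = -9*(6 + 5*135) = -9*(6 + 675) = -9*681 = -6129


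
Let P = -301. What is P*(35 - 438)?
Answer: 121303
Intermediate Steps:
P*(35 - 438) = -301*(35 - 438) = -301*(-403) = 121303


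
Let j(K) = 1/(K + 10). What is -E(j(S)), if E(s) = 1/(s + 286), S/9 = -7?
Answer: -53/15157 ≈ -0.0034967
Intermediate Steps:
S = -63 (S = 9*(-7) = -63)
j(K) = 1/(10 + K)
E(s) = 1/(286 + s)
-E(j(S)) = -1/(286 + 1/(10 - 63)) = -1/(286 + 1/(-53)) = -1/(286 - 1/53) = -1/15157/53 = -1*53/15157 = -53/15157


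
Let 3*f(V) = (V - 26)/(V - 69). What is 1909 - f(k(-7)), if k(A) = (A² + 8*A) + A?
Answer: 475301/249 ≈ 1908.8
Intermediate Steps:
k(A) = A² + 9*A
f(V) = (-26 + V)/(3*(-69 + V)) (f(V) = ((V - 26)/(V - 69))/3 = ((-26 + V)/(-69 + V))/3 = (-26 + V)/(3*(-69 + V)))
1909 - f(k(-7)) = 1909 - (-26 - 7*(9 - 7))/(3*(-69 - 7*(9 - 7))) = 1909 - (-26 - 7*2)/(3*(-69 - 7*2)) = 1909 - (-26 - 14)/(3*(-69 - 14)) = 1909 - (-40)/(3*(-83)) = 1909 - (-1)*(-40)/(3*83) = 1909 - 1*40/249 = 1909 - 40/249 = 475301/249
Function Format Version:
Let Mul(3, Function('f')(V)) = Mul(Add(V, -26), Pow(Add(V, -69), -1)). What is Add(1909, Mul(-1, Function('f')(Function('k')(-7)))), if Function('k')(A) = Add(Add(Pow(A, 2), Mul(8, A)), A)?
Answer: Rational(475301, 249) ≈ 1908.8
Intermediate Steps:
Function('k')(A) = Add(Pow(A, 2), Mul(9, A))
Function('f')(V) = Mul(Rational(1, 3), Pow(Add(-69, V), -1), Add(-26, V)) (Function('f')(V) = Mul(Rational(1, 3), Mul(Add(V, -26), Pow(Add(V, -69), -1))) = Mul(Rational(1, 3), Mul(Add(-26, V), Pow(Add(-69, V), -1))) = Mul(Rational(1, 3), Mul(Pow(Add(-69, V), -1), Add(-26, V))) = Mul(Rational(1, 3), Pow(Add(-69, V), -1), Add(-26, V)))
Add(1909, Mul(-1, Function('f')(Function('k')(-7)))) = Add(1909, Mul(-1, Mul(Rational(1, 3), Pow(Add(-69, Mul(-7, Add(9, -7))), -1), Add(-26, Mul(-7, Add(9, -7)))))) = Add(1909, Mul(-1, Mul(Rational(1, 3), Pow(Add(-69, Mul(-7, 2)), -1), Add(-26, Mul(-7, 2))))) = Add(1909, Mul(-1, Mul(Rational(1, 3), Pow(Add(-69, -14), -1), Add(-26, -14)))) = Add(1909, Mul(-1, Mul(Rational(1, 3), Pow(-83, -1), -40))) = Add(1909, Mul(-1, Mul(Rational(1, 3), Rational(-1, 83), -40))) = Add(1909, Mul(-1, Rational(40, 249))) = Add(1909, Rational(-40, 249)) = Rational(475301, 249)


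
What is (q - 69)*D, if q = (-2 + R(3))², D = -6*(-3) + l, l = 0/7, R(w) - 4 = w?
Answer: -792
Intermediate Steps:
R(w) = 4 + w
l = 0 (l = 0*(⅐) = 0)
D = 18 (D = -6*(-3) + 0 = 18 + 0 = 18)
q = 25 (q = (-2 + (4 + 3))² = (-2 + 7)² = 5² = 25)
(q - 69)*D = (25 - 69)*18 = -44*18 = -792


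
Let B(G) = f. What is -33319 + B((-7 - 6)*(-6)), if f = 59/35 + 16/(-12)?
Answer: -3498458/105 ≈ -33319.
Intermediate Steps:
f = 37/105 (f = 59*(1/35) + 16*(-1/12) = 59/35 - 4/3 = 37/105 ≈ 0.35238)
B(G) = 37/105
-33319 + B((-7 - 6)*(-6)) = -33319 + 37/105 = -3498458/105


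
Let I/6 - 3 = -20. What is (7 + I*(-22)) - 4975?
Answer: -2724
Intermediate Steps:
I = -102 (I = 18 + 6*(-20) = 18 - 120 = -102)
(7 + I*(-22)) - 4975 = (7 - 102*(-22)) - 4975 = (7 + 2244) - 4975 = 2251 - 4975 = -2724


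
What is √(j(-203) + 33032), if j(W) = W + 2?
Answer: √32831 ≈ 181.19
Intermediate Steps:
j(W) = 2 + W
√(j(-203) + 33032) = √((2 - 203) + 33032) = √(-201 + 33032) = √32831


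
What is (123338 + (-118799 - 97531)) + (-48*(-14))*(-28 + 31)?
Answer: -90976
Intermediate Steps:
(123338 + (-118799 - 97531)) + (-48*(-14))*(-28 + 31) = (123338 - 216330) + 672*3 = -92992 + 2016 = -90976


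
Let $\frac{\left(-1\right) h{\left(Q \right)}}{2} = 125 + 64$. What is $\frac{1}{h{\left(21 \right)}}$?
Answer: $- \frac{1}{378} \approx -0.0026455$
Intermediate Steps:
$h{\left(Q \right)} = -378$ ($h{\left(Q \right)} = - 2 \left(125 + 64\right) = \left(-2\right) 189 = -378$)
$\frac{1}{h{\left(21 \right)}} = \frac{1}{-378} = - \frac{1}{378}$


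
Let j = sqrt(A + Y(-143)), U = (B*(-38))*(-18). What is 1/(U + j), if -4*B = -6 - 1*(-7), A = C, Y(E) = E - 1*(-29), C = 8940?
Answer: -57/6805 - sqrt(8826)/20415 ≈ -0.012978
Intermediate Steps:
Y(E) = 29 + E (Y(E) = E + 29 = 29 + E)
A = 8940
B = -1/4 (B = -(-6 - 1*(-7))/4 = -(-6 + 7)/4 = -1/4*1 = -1/4 ≈ -0.25000)
U = -171 (U = -1/4*(-38)*(-18) = (19/2)*(-18) = -171)
j = sqrt(8826) (j = sqrt(8940 + (29 - 143)) = sqrt(8940 - 114) = sqrt(8826) ≈ 93.947)
1/(U + j) = 1/(-171 + sqrt(8826))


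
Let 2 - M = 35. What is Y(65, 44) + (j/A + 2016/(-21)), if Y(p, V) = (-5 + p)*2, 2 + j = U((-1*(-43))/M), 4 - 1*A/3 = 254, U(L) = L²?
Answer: 19602329/816750 ≈ 24.000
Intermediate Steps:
M = -33 (M = 2 - 1*35 = 2 - 35 = -33)
A = -750 (A = 12 - 3*254 = 12 - 762 = -750)
j = -329/1089 (j = -2 + (-1*(-43)/(-33))² = -2 + (43*(-1/33))² = -2 + (-43/33)² = -2 + 1849/1089 = -329/1089 ≈ -0.30211)
Y(p, V) = -10 + 2*p
Y(65, 44) + (j/A + 2016/(-21)) = (-10 + 2*65) + (-329/1089/(-750) + 2016/(-21)) = (-10 + 130) + (-329/1089*(-1/750) + 2016*(-1/21)) = 120 + (329/816750 - 96) = 120 - 78407671/816750 = 19602329/816750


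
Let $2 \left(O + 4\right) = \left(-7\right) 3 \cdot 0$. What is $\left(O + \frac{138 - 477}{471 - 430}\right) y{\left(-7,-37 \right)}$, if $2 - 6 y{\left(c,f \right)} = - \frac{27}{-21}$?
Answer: $- \frac{2515}{1722} \approx -1.4605$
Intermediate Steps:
$O = -4$ ($O = -4 + \frac{\left(-7\right) 3 \cdot 0}{2} = -4 + \frac{\left(-21\right) 0}{2} = -4 + \frac{1}{2} \cdot 0 = -4 + 0 = -4$)
$y{\left(c,f \right)} = \frac{5}{42}$ ($y{\left(c,f \right)} = \frac{1}{3} - \frac{\left(-27\right) \frac{1}{-21}}{6} = \frac{1}{3} - \frac{\left(-27\right) \left(- \frac{1}{21}\right)}{6} = \frac{1}{3} - \frac{3}{14} = \frac{5}{42}$)
$\left(O + \frac{138 - 477}{471 - 430}\right) y{\left(-7,-37 \right)} = \left(-4 + \frac{138 - 477}{471 - 430}\right) \frac{5}{42} = \left(-4 - \frac{339}{41}\right) \frac{5}{42} = \left(- \frac{503}{41}\right) \frac{5}{42} = - \frac{2515}{1722}$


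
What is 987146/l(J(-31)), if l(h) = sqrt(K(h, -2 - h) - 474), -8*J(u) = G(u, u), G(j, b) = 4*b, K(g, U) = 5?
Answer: -987146*I*sqrt(469)/469 ≈ -45582.0*I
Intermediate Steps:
J(u) = -u/2
l(h) = I*sqrt(469) (l(h) = sqrt(5 - 474) = sqrt(-469) = I*sqrt(469))
987146/l(J(-31)) = 987146/((I*sqrt(469))) = 987146*(-I*sqrt(469)/469) = -987146*I*sqrt(469)/469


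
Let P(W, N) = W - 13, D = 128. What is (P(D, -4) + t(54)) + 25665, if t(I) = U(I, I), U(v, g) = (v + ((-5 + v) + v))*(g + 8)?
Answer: 35514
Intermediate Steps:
P(W, N) = -13 + W
U(v, g) = (-5 + 3*v)*(8 + g) (U(v, g) = (v + (-5 + 2*v))*(8 + g) = (-5 + 3*v)*(8 + g))
t(I) = -40 + 3*I**2 + 19*I (t(I) = -40 - 5*I + 24*I + 3*I*I = -40 - 5*I + 24*I + 3*I**2 = -40 + 3*I**2 + 19*I)
(P(D, -4) + t(54)) + 25665 = ((-13 + 128) + (-40 + 3*54**2 + 19*54)) + 25665 = (115 + (-40 + 3*2916 + 1026)) + 25665 = (115 + (-40 + 8748 + 1026)) + 25665 = (115 + 9734) + 25665 = 9849 + 25665 = 35514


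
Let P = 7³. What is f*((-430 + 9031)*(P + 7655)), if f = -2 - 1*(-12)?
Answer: 687907980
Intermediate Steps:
P = 343
f = 10 (f = -2 + 12 = 10)
f*((-430 + 9031)*(P + 7655)) = 10*((-430 + 9031)*(343 + 7655)) = 10*(8601*7998) = 10*68790798 = 687907980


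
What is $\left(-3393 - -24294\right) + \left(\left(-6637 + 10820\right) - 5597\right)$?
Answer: $19487$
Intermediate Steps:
$\left(-3393 - -24294\right) + \left(\left(-6637 + 10820\right) - 5597\right) = \left(-3393 + 24294\right) + \left(4183 - 5597\right) = 20901 - 1414 = 19487$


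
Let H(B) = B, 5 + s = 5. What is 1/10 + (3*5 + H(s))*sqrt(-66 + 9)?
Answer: 1/10 + 15*I*sqrt(57) ≈ 0.1 + 113.25*I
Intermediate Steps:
s = 0 (s = -5 + 5 = 0)
1/10 + (3*5 + H(s))*sqrt(-66 + 9) = 1/10 + (3*5 + 0)*sqrt(-66 + 9) = 1/10 + (15 + 0)*sqrt(-57) = 1/10 + 15*(I*sqrt(57)) = 1/10 + 15*I*sqrt(57)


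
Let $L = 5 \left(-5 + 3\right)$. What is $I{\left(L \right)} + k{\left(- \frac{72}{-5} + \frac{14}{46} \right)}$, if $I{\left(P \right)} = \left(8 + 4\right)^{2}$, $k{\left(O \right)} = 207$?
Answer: $351$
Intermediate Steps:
$L = -10$ ($L = 5 \left(-2\right) = -10$)
$I{\left(P \right)} = 144$ ($I{\left(P \right)} = 12^{2} = 144$)
$I{\left(L \right)} + k{\left(- \frac{72}{-5} + \frac{14}{46} \right)} = 144 + 207 = 351$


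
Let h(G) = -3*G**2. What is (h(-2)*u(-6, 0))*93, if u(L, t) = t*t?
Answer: 0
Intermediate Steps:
u(L, t) = t**2
(h(-2)*u(-6, 0))*93 = (-3*(-2)**2*0**2)*93 = (-3*4*0)*93 = -12*0*93 = 0*93 = 0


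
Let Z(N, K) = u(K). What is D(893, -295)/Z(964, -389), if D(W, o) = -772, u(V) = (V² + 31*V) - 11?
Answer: -772/139251 ≈ -0.0055439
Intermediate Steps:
u(V) = -11 + V² + 31*V
Z(N, K) = -11 + K² + 31*K
D(893, -295)/Z(964, -389) = -772/(-11 + (-389)² + 31*(-389)) = -772/(-11 + 151321 - 12059) = -772/139251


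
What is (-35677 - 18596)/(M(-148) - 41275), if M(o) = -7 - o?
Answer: 54273/41134 ≈ 1.3194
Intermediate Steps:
(-35677 - 18596)/(M(-148) - 41275) = (-35677 - 18596)/((-7 - 1*(-148)) - 41275) = -54273/((-7 + 148) - 41275) = -54273/(141 - 41275) = -54273/(-41134) = -54273*(-1/41134) = 54273/41134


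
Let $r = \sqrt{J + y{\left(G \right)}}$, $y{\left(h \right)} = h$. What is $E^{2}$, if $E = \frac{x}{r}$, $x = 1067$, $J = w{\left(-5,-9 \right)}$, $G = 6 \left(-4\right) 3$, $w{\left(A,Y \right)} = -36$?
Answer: $- \frac{1138489}{108} \approx -10542.0$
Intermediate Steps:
$G = -72$ ($G = \left(-24\right) 3 = -72$)
$J = -36$
$r = 6 i \sqrt{3}$ ($r = \sqrt{-36 - 72} = \sqrt{-108} = 6 i \sqrt{3} \approx 10.392 i$)
$E = - \frac{1067 i \sqrt{3}}{18}$ ($E = \frac{1067}{6 i \sqrt{3}} = 1067 \left(- \frac{i \sqrt{3}}{18}\right) = - \frac{1067 i \sqrt{3}}{18} \approx - 102.67 i$)
$E^{2} = \left(- \frac{1067 i \sqrt{3}}{18}\right)^{2} = - \frac{1138489}{108}$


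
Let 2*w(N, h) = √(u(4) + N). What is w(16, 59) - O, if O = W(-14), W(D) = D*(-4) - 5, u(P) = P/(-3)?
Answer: -51 + √33/3 ≈ -49.085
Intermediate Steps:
u(P) = -P/3 (u(P) = P*(-⅓) = -P/3)
w(N, h) = √(-4/3 + N)/2 (w(N, h) = √(-⅓*4 + N)/2 = √(-4/3 + N)/2)
W(D) = -5 - 4*D (W(D) = -4*D - 5 = -5 - 4*D)
O = 51 (O = -5 - 4*(-14) = -5 + 56 = 51)
w(16, 59) - O = √(-12 + 9*16)/6 - 1*51 = √(-12 + 144)/6 - 51 = √132/6 - 51 = (2*√33)/6 - 51 = √33/3 - 51 = -51 + √33/3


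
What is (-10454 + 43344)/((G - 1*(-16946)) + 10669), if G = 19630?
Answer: 598/859 ≈ 0.69616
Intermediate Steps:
(-10454 + 43344)/((G - 1*(-16946)) + 10669) = (-10454 + 43344)/((19630 - 1*(-16946)) + 10669) = 32890/((19630 + 16946) + 10669) = 32890/(36576 + 10669) = 32890/47245 = 32890*(1/47245) = 598/859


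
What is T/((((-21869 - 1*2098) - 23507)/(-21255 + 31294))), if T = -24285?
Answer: 243797115/47474 ≈ 5135.4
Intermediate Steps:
T/((((-21869 - 1*2098) - 23507)/(-21255 + 31294))) = -24285*(-21255 + 31294)/((-21869 - 1*2098) - 23507) = -24285*10039/((-21869 - 2098) - 23507) = -24285*10039/(-23967 - 23507) = -24285/((-47474*1/10039)) = -24285/(-47474/10039) = -24285*(-10039/47474) = 243797115/47474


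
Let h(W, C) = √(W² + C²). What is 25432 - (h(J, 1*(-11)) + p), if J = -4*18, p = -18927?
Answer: 44359 - √5305 ≈ 44286.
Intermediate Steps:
J = -72
h(W, C) = √(C² + W²)
25432 - (h(J, 1*(-11)) + p) = 25432 - (√((1*(-11))² + (-72)²) - 18927) = 25432 - (√((-11)² + 5184) - 18927) = 25432 - (√(121 + 5184) - 18927) = 25432 - (√5305 - 18927) = 25432 - (-18927 + √5305) = 25432 + (18927 - √5305) = 44359 - √5305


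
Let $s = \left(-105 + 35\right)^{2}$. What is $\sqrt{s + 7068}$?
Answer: $8 \sqrt{187} \approx 109.4$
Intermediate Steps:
$s = 4900$ ($s = \left(-70\right)^{2} = 4900$)
$\sqrt{s + 7068} = \sqrt{4900 + 7068} = \sqrt{11968} = 8 \sqrt{187}$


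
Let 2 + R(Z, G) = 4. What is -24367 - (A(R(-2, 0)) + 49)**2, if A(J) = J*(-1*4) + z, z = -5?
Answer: -25663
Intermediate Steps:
R(Z, G) = 2 (R(Z, G) = -2 + 4 = 2)
A(J) = -5 - 4*J (A(J) = J*(-1*4) - 5 = J*(-4) - 5 = -4*J - 5 = -5 - 4*J)
-24367 - (A(R(-2, 0)) + 49)**2 = -24367 - ((-5 - 4*2) + 49)**2 = -24367 - ((-5 - 8) + 49)**2 = -24367 - (-13 + 49)**2 = -24367 - 1*36**2 = -24367 - 1*1296 = -24367 - 1296 = -25663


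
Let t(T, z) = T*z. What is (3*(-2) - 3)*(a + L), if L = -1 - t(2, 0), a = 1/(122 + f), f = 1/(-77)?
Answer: 27948/3131 ≈ 8.9262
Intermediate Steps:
f = -1/77 ≈ -0.012987
a = 77/9393 (a = 1/(122 - 1/77) = 1/(9393/77) = 77/9393 ≈ 0.0081976)
L = -1 (L = -1 - 2*0 = -1 - 1*0 = -1 + 0 = -1)
(3*(-2) - 3)*(a + L) = (3*(-2) - 3)*(77/9393 - 1) = (-6 - 3)*(-9316/9393) = -9*(-9316/9393) = 27948/3131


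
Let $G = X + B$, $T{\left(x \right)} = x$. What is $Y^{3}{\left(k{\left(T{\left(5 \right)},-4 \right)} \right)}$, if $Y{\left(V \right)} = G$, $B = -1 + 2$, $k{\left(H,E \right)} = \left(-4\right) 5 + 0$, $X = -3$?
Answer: $-8$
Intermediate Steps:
$k{\left(H,E \right)} = -20$ ($k{\left(H,E \right)} = -20 + 0 = -20$)
$B = 1$
$G = -2$ ($G = -3 + 1 = -2$)
$Y{\left(V \right)} = -2$
$Y^{3}{\left(k{\left(T{\left(5 \right)},-4 \right)} \right)} = \left(-2\right)^{3} = -8$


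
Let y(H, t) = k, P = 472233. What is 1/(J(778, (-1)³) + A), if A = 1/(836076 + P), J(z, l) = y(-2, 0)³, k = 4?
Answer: 1308309/83731777 ≈ 0.015625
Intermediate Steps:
y(H, t) = 4
J(z, l) = 64 (J(z, l) = 4³ = 64)
A = 1/1308309 (A = 1/(836076 + 472233) = 1/1308309 ≈ 7.6435e-7)
1/(J(778, (-1)³) + A) = 1/(64 + 1/1308309) = 1/(83731777/1308309) = 1308309/83731777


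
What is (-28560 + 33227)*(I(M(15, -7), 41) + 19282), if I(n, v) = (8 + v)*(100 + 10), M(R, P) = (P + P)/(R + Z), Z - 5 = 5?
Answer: 115144224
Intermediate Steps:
Z = 10 (Z = 5 + 5 = 10)
M(R, P) = 2*P/(10 + R) (M(R, P) = (P + P)/(R + 10) = (2*P)/(10 + R) = 2*P/(10 + R))
I(n, v) = 880 + 110*v (I(n, v) = (8 + v)*110 = 880 + 110*v)
(-28560 + 33227)*(I(M(15, -7), 41) + 19282) = (-28560 + 33227)*((880 + 110*41) + 19282) = 4667*((880 + 4510) + 19282) = 4667*(5390 + 19282) = 4667*24672 = 115144224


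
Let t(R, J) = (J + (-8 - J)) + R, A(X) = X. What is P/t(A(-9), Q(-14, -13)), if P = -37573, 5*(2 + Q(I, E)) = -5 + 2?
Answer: 37573/17 ≈ 2210.2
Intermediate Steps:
Q(I, E) = -13/5 (Q(I, E) = -2 + (-5 + 2)/5 = -2 + (⅕)*(-3) = -2 - ⅗ = -13/5)
t(R, J) = -8 + R
P/t(A(-9), Q(-14, -13)) = -37573/(-8 - 9) = -37573/(-17) = -37573*(-1/17) = 37573/17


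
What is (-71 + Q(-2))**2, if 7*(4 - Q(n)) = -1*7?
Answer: 4356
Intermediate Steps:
Q(n) = 5 (Q(n) = 4 - (-1)*7/7 = 4 - 1/7*(-7) = 4 + 1 = 5)
(-71 + Q(-2))**2 = (-71 + 5)**2 = (-66)**2 = 4356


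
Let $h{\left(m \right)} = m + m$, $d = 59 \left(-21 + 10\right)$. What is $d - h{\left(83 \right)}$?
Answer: $-815$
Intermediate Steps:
$d = -649$ ($d = 59 \left(-11\right) = -649$)
$h{\left(m \right)} = 2 m$
$d - h{\left(83 \right)} = -649 - 2 \cdot 83 = -649 - 166 = -815$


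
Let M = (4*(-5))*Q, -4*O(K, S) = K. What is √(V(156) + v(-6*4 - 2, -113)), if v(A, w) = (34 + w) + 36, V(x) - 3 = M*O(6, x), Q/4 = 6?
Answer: 2*√170 ≈ 26.077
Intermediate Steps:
Q = 24 (Q = 4*6 = 24)
O(K, S) = -K/4
M = -480 (M = (4*(-5))*24 = -20*24 = -480)
V(x) = 723 (V(x) = 3 - (-120)*6 = 3 - 480*(-3/2) = 3 + 720 = 723)
v(A, w) = 70 + w
√(V(156) + v(-6*4 - 2, -113)) = √(723 + (70 - 113)) = √(723 - 43) = √680 = 2*√170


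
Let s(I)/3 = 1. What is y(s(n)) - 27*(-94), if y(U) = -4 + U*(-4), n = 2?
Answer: 2522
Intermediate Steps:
s(I) = 3 (s(I) = 3*1 = 3)
y(U) = -4 - 4*U
y(s(n)) - 27*(-94) = (-4 - 4*3) - 27*(-94) = (-4 - 12) + 2538 = -16 + 2538 = 2522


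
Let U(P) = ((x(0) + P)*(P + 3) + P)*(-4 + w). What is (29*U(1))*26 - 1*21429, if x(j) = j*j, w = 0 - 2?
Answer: -44049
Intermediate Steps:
w = -2
x(j) = j²
U(P) = -6*P - 6*P*(3 + P) (U(P) = ((0² + P)*(P + 3) + P)*(-4 - 2) = ((0 + P)*(3 + P) + P)*(-6) = (P*(3 + P) + P)*(-6) = (P + P*(3 + P))*(-6) = -6*P - 6*P*(3 + P))
(29*U(1))*26 - 1*21429 = (29*(6*1*(-4 - 1*1)))*26 - 1*21429 = (29*(6*1*(-4 - 1)))*26 - 21429 = (29*(6*1*(-5)))*26 - 21429 = (29*(-30))*26 - 21429 = -870*26 - 21429 = -22620 - 21429 = -44049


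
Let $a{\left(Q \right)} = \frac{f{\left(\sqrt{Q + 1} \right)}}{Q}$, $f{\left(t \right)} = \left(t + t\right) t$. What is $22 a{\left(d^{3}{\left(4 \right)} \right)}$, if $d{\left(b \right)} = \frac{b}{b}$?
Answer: $88$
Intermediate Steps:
$d{\left(b \right)} = 1$
$f{\left(t \right)} = 2 t^{2}$ ($f{\left(t \right)} = 2 t t = 2 t^{2}$)
$a{\left(Q \right)} = \frac{2 + 2 Q}{Q}$ ($a{\left(Q \right)} = \frac{2 \left(\sqrt{Q + 1}\right)^{2}}{Q} = \frac{2 \left(\sqrt{1 + Q}\right)^{2}}{Q} = \frac{2 \left(1 + Q\right)}{Q} = \frac{2 + 2 Q}{Q}$)
$22 a{\left(d^{3}{\left(4 \right)} \right)} = 22 \left(2 + \frac{2}{1^{3}}\right) = 22 \left(2 + \frac{2}{1}\right) = 22 \left(2 + 2 \cdot 1\right) = 22 \left(2 + 2\right) = 22 \cdot 4 = 88$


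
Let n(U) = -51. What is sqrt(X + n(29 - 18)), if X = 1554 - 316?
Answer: sqrt(1187) ≈ 34.453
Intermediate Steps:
X = 1238
sqrt(X + n(29 - 18)) = sqrt(1238 - 51) = sqrt(1187)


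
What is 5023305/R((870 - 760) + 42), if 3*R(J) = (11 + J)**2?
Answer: 15069915/26569 ≈ 567.20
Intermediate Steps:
R(J) = (11 + J)**2/3
5023305/R((870 - 760) + 42) = 5023305/(((11 + ((870 - 760) + 42))**2/3)) = 5023305/(((11 + (110 + 42))**2/3)) = 5023305/(((11 + 152)**2/3)) = 5023305/(((1/3)*163**2)) = 5023305/(((1/3)*26569)) = 5023305/(26569/3) = 5023305*(3/26569) = 15069915/26569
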